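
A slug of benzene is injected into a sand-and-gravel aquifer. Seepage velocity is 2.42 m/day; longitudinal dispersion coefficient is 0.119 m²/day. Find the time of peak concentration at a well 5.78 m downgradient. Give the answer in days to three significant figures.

For the 1D instantaneous-source solution, setting ∂C/∂t = 0 at fixed x gives v²t² + 2Dt − x² = 0, so t = (√(D² + v²x²) − D)/v².
√(D² + v²x²) = √(0.119² + 2.42² × 5.78²) = 13.99; v² = 5.8564.
t = (13.99 − 0.119)/5.8564 = 2.37 days (vs. the pure-advection estimate x/v = 2.39 d).

2.37 days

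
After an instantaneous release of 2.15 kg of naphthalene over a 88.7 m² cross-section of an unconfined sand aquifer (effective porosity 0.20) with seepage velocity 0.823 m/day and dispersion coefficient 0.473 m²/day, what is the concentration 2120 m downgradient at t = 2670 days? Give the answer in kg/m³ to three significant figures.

For an instantaneous plane source, C(x,t) = M/(n_e·A·√(4πDt)) · exp(−(x−vt)²/(4Dt)), with n_e·A the pore (flow) area.
Plume center vt = 0.823 × 2670 = 2197.41 m, so the well at 2120 m is 77.41 m upgradient of the peak.
√(4πDt) = 126.0 m, giving peak height M/(n_e·A·√(4πDt)) = 2.15/(0.20 × 88.7 × 126.0) = 0.0009619 kg/m³.
(x−vt)²/(4Dt) = (-77.41)²/(4 × 0.473 × 2670) = 1.186; exp(−1.186) = 0.3054.
C = 0.0009619 × 0.3054 = 0.000294 kg/m³.

0.000294 kg/m³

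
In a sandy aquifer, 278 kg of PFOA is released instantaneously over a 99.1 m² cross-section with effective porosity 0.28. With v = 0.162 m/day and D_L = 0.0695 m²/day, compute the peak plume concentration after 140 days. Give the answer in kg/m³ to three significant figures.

0.906 kg/m³

The peak of an instantaneous 1D plume sits at x = vt; there the Gaussian factor is 1 and C_max = M/(n_e·A·√(4πDt)), where n_e·A is the pore area the mass is dissolved in.
√(4πDt) = √(4π × 0.0695 × 140) = 11.06 m, so C_max = 278/(0.28 × 99.1 × 11.06) = 0.906 kg/m³.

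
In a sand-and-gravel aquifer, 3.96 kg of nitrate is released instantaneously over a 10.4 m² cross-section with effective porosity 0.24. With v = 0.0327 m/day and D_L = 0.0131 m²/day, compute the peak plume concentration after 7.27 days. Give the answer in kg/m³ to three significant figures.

The peak of an instantaneous 1D plume sits at x = vt; there the Gaussian factor is 1 and C_max = M/(n_e·A·√(4πDt)), where n_e·A is the pore area the mass is dissolved in.
√(4πDt) = √(4π × 0.0131 × 7.27) = 1.094 m, so C_max = 3.96/(0.24 × 10.4 × 1.094) = 1.45 kg/m³.

1.45 kg/m³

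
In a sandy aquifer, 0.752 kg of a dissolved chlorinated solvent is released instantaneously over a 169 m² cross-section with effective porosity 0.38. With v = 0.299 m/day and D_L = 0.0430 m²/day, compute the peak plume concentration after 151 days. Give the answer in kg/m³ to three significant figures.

The peak of an instantaneous 1D plume sits at x = vt; there the Gaussian factor is 1 and C_max = M/(n_e·A·√(4πDt)), where n_e·A is the pore area the mass is dissolved in.
√(4πDt) = √(4π × 0.0430 × 151) = 9.033 m, so C_max = 0.752/(0.38 × 169 × 9.033) = 0.00130 kg/m³.

0.00130 kg/m³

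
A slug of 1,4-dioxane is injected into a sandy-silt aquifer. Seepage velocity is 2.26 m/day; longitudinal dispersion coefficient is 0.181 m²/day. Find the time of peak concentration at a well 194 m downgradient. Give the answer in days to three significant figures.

For the 1D instantaneous-source solution, setting ∂C/∂t = 0 at fixed x gives v²t² + 2Dt − x² = 0, so t = (√(D² + v²x²) − D)/v².
√(D² + v²x²) = √(0.181² + 2.26² × 194²) = 438.4; v² = 5.1076.
t = (438.4 − 0.181)/5.1076 = 85.8 days (vs. the pure-advection estimate x/v = 85.8 d).

85.8 days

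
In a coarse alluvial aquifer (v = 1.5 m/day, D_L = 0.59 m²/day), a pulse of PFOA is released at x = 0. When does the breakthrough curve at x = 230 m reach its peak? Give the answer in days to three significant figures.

For the 1D instantaneous-source solution, setting ∂C/∂t = 0 at fixed x gives v²t² + 2Dt − x² = 0, so t = (√(D² + v²x²) − D)/v².
√(D² + v²x²) = √(0.59² + 1.5² × 230²) = 345.0; v² = 2.25.
t = (345.0 − 0.59)/2.25 = 153 days (vs. the pure-advection estimate x/v = 153 d).

153 days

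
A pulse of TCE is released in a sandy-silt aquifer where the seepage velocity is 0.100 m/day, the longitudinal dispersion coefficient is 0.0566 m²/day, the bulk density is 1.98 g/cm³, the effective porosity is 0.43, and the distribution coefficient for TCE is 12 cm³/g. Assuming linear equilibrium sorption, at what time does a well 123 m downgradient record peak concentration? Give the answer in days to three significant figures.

Retardation factor R = 1 + ρ_b·K_d/n = 1 + 1.98 × 12/0.43 = 56.26.
Sorption retards both mechanisms: v_R = v/R = 0.001777 m/day, D_R = D/R = 0.001006 m²/day.
Peak time from v_R²t² + 2D_R t − x² = 0: t = (√(D_R² + v_R²x²) − D_R)/v_R².
√(D_R² + v_R²x²) = √(0.001006² + 0.001777² × 123²) = 0.2186; v_R² = 3.158e-06.
t = (0.2186 − 0.001006)/3.158e-06 = 68900 days.

68900 days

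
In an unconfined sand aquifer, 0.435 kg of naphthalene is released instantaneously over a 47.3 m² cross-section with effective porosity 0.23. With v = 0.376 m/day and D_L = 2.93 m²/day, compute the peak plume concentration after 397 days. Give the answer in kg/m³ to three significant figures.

The peak of an instantaneous 1D plume sits at x = vt; there the Gaussian factor is 1 and C_max = M/(n_e·A·√(4πDt)), where n_e·A is the pore area the mass is dissolved in.
√(4πDt) = √(4π × 2.93 × 397) = 120.9 m, so C_max = 0.435/(0.23 × 47.3 × 120.9) = 0.000331 kg/m³.

0.000331 kg/m³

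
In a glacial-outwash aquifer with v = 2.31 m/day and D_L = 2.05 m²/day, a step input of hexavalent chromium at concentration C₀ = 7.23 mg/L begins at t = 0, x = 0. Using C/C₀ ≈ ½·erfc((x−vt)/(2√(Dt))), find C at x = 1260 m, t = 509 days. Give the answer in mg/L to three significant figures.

For a continuous step input, C/C₀ ≈ ½·erfc((x−vt)/(2√(Dt))).
vt = 2.31 × 509 = 1175.79 m and 2√(Dt) = 2√(2.05 × 509) = 64.60 m.
Argument (x−vt)/(2√(Dt)) = (1260 − 1175.79)/64.60 = 1.304; ½·erfc(1.304) = 0.03258.
C = 7.23 × 0.03258 = 0.236 mg/L.

0.236 mg/L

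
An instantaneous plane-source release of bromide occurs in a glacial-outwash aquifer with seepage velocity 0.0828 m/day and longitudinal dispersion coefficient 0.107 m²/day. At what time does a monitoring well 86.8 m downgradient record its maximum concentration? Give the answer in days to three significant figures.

1030 days

For the 1D instantaneous-source solution, setting ∂C/∂t = 0 at fixed x gives v²t² + 2Dt − x² = 0, so t = (√(D² + v²x²) − D)/v².
√(D² + v²x²) = √(0.107² + 0.0828² × 86.8²) = 7.188; v² = 0.00685584.
t = (7.188 − 0.107)/0.00685584 = 1030 days (vs. the pure-advection estimate x/v = 1050 d).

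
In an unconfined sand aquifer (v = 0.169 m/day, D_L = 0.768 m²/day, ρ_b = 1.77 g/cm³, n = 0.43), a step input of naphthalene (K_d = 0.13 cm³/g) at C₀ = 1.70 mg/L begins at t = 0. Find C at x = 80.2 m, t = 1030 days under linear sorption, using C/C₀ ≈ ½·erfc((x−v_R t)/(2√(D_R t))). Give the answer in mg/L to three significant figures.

Retardation factor R = 1 + ρ_b·K_d/n = 1 + 1.77 × 0.13/0.43 = 1.535.
Sorption retards both mechanisms: v_R = v/R = 0.1101 m/day, D_R = D/R = 0.5003 m²/day.
v_R·t = 0.1101 × 1030 = 113.403 m; 2√(D_R t) = 45.40 m; argument = (80.2 − 113.403)/45.40 = -0.7313.
C = C₀ × ½·erfc(-0.7313) = 1.70 × 0.8495 = 1.44 mg/L.

1.44 mg/L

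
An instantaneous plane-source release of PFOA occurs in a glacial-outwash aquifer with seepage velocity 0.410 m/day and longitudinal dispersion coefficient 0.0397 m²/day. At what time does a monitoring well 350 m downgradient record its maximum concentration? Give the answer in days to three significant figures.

For the 1D instantaneous-source solution, setting ∂C/∂t = 0 at fixed x gives v²t² + 2Dt − x² = 0, so t = (√(D² + v²x²) − D)/v².
√(D² + v²x²) = √(0.0397² + 0.410² × 350²) = 143.5; v² = 0.1681.
t = (143.5 − 0.0397)/0.1681 = 853 days (vs. the pure-advection estimate x/v = 854 d).

853 days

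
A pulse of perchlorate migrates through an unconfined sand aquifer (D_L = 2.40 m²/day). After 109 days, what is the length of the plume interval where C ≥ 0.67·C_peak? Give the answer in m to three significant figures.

40.9 m

The plume is Gaussian with σ = √(2Dt) = √(2 × 2.40 × 109) = 22.87 m.
C/C_peak = exp(−Δx²/(2σ²)) = 0.67 ⇒ Δx = σ·√(−2 ln 0.67) = 22.87 × 0.8950 = 20.47 m.
Width = 2Δx = 40.9 m.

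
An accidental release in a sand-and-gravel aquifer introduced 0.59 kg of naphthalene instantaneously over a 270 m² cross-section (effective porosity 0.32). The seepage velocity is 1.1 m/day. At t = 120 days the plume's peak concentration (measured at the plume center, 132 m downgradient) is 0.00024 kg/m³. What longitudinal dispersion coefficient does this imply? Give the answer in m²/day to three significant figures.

0.537 m²/day

At the plume center C_max = M/(n_e·A·√(4πDt)), so D = M²/(4πt·(n_e·A·C_max)²).
n_e·A·C_max = 0.32 × 270 × 0.00024 = 0.02074 kg/m.
D = 0.59²/(4π × 120 × 0.02074²) = 0.537 m²/day.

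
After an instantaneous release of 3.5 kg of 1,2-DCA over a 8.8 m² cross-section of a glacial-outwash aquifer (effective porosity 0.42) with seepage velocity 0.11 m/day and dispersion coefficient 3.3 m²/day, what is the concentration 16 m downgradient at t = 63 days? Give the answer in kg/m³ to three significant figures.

For an instantaneous plane source, C(x,t) = M/(n_e·A·√(4πDt)) · exp(−(x−vt)²/(4Dt)), with n_e·A the pore (flow) area.
Plume center vt = 0.11 × 63 = 6.93 m, so the well at 16 m is 9.07 m downgradient of the peak.
√(4πDt) = 51.11 m, giving peak height M/(n_e·A·√(4πDt)) = 3.5/(0.42 × 8.8 × 51.11) = 0.01853 kg/m³.
(x−vt)²/(4Dt) = (9.07)²/(4 × 3.3 × 63) = 0.09892; exp(−0.09892) = 0.9058.
C = 0.01853 × 0.9058 = 0.0168 kg/m³.

0.0168 kg/m³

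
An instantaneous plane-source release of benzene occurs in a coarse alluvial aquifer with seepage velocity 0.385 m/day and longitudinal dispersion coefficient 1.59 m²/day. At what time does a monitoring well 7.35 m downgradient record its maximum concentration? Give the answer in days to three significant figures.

11.2 days

For the 1D instantaneous-source solution, setting ∂C/∂t = 0 at fixed x gives v²t² + 2Dt − x² = 0, so t = (√(D² + v²x²) − D)/v².
√(D² + v²x²) = √(1.59² + 0.385² × 7.35²) = 3.246; v² = 0.148225.
t = (3.246 − 1.59)/0.148225 = 11.2 days (vs. the pure-advection estimate x/v = 19.1 d).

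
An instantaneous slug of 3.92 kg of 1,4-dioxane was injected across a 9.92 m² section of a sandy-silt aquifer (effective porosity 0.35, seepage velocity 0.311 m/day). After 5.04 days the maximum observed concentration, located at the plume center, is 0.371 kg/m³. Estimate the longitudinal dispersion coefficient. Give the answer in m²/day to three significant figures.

0.146 m²/day

At the plume center C_max = M/(n_e·A·√(4πDt)), so D = M²/(4πt·(n_e·A·C_max)²).
n_e·A·C_max = 0.35 × 9.92 × 0.371 = 1.288 kg/m.
D = 3.92²/(4π × 5.04 × 1.288²) = 0.146 m²/day.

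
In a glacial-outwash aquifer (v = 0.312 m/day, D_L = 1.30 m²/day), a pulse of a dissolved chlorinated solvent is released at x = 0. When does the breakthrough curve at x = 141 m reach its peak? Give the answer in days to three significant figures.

439 days

For the 1D instantaneous-source solution, setting ∂C/∂t = 0 at fixed x gives v²t² + 2Dt − x² = 0, so t = (√(D² + v²x²) − D)/v².
√(D² + v²x²) = √(1.30² + 0.312² × 141²) = 44.01; v² = 0.097344.
t = (44.01 − 1.30)/0.097344 = 439 days (vs. the pure-advection estimate x/v = 452 d).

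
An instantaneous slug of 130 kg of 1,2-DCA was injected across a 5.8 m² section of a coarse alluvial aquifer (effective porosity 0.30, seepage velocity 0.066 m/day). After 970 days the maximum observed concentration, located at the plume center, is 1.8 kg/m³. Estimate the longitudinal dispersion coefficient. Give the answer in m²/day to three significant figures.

At the plume center C_max = M/(n_e·A·√(4πDt)), so D = M²/(4πt·(n_e·A·C_max)²).
n_e·A·C_max = 0.30 × 5.8 × 1.8 = 3.132 kg/m.
D = 130²/(4π × 970 × 3.132²) = 0.141 m²/day.

0.141 m²/day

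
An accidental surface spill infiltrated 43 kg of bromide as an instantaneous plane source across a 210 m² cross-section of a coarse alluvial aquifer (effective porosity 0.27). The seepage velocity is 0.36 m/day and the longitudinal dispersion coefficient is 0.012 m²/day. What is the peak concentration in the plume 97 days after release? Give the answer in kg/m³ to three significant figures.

0.198 kg/m³

The peak of an instantaneous 1D plume sits at x = vt; there the Gaussian factor is 1 and C_max = M/(n_e·A·√(4πDt)), where n_e·A is the pore area the mass is dissolved in.
√(4πDt) = √(4π × 0.012 × 97) = 3.825 m, so C_max = 43/(0.27 × 210 × 3.825) = 0.198 kg/m³.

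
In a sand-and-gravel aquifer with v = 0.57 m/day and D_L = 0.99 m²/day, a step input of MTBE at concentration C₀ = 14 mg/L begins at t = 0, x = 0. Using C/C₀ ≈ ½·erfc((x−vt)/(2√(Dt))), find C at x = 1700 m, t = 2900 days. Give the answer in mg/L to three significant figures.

For a continuous step input, C/C₀ ≈ ½·erfc((x−vt)/(2√(Dt))).
vt = 0.57 × 2900 = 1653 m and 2√(Dt) = 2√(0.99 × 2900) = 107.2 m.
Argument (x−vt)/(2√(Dt)) = (1700 − 1653)/107.2 = 0.4384; ½·erfc(0.4384) = 0.2676.
C = 14 × 0.2676 = 3.75 mg/L.

3.75 mg/L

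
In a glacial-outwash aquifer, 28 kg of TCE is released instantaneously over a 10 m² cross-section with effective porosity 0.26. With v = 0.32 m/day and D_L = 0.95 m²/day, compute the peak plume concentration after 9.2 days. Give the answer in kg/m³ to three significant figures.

1.03 kg/m³

The peak of an instantaneous 1D plume sits at x = vt; there the Gaussian factor is 1 and C_max = M/(n_e·A·√(4πDt)), where n_e·A is the pore area the mass is dissolved in.
√(4πDt) = √(4π × 0.95 × 9.2) = 10.48 m, so C_max = 28/(0.26 × 10 × 10.48) = 1.03 kg/m³.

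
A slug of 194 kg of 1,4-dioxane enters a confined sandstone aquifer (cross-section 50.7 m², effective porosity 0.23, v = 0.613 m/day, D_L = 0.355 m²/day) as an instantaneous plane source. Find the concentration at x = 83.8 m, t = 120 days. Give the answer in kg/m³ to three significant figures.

0.389 kg/m³

For an instantaneous plane source, C(x,t) = M/(n_e·A·√(4πDt)) · exp(−(x−vt)²/(4Dt)), with n_e·A the pore (flow) area.
Plume center vt = 0.613 × 120 = 73.56 m, so the well at 83.8 m is 10.24 m downgradient of the peak.
√(4πDt) = 23.14 m, giving peak height M/(n_e·A·√(4πDt)) = 194/(0.23 × 50.7 × 23.14) = 0.7190 kg/m³.
(x−vt)²/(4Dt) = (10.24)²/(4 × 0.355 × 120) = 0.6154; exp(−0.6154) = 0.5404.
C = 0.7190 × 0.5404 = 0.389 kg/m³.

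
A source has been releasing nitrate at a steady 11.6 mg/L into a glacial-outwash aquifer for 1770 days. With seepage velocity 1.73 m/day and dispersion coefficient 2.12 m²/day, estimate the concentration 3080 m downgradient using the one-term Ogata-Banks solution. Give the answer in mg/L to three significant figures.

4.85 mg/L

For a continuous step input, C/C₀ ≈ ½·erfc((x−vt)/(2√(Dt))).
vt = 1.73 × 1770 = 3062.1 m and 2√(Dt) = 2√(2.12 × 1770) = 122.5 m.
Argument (x−vt)/(2√(Dt)) = (3080 − 3062.1)/122.5 = 0.1461; ½·erfc(0.1461) = 0.4182.
C = 11.6 × 0.4182 = 4.85 mg/L.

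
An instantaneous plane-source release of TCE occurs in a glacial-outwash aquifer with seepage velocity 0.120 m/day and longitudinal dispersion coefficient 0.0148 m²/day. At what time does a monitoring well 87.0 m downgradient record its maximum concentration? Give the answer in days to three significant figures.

724 days

For the 1D instantaneous-source solution, setting ∂C/∂t = 0 at fixed x gives v²t² + 2Dt − x² = 0, so t = (√(D² + v²x²) − D)/v².
√(D² + v²x²) = √(0.0148² + 0.120² × 87.0²) = 10.44; v² = 0.0144.
t = (10.44 − 0.0148)/0.0144 = 724 days (vs. the pure-advection estimate x/v = 725 d).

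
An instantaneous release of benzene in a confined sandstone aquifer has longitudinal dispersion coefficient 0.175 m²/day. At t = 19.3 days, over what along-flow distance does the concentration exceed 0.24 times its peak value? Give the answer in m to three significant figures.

8.78 m

The plume is Gaussian with σ = √(2Dt) = √(2 × 0.175 × 19.3) = 2.599 m.
C/C_peak = exp(−Δx²/(2σ²)) = 0.24 ⇒ Δx = σ·√(−2 ln 0.24) = 2.599 × 1.689 = 4.390 m.
Width = 2Δx = 8.78 m.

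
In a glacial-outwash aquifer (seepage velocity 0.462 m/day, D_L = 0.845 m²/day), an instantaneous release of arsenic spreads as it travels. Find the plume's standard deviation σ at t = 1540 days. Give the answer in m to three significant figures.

Dispersive spreading gives a Gaussian with σ² = 2Dt; advection only shifts the center.
σ = √(2 × 0.845 × 1540) = 51.0 m.

51.0 m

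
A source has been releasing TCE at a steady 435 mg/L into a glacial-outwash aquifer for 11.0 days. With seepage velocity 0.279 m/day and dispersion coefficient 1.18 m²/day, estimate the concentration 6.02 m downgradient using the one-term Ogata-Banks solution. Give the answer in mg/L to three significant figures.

For a continuous step input, C/C₀ ≈ ½·erfc((x−vt)/(2√(Dt))).
vt = 0.279 × 11.0 = 3.069 m and 2√(Dt) = 2√(1.18 × 11.0) = 7.206 m.
Argument (x−vt)/(2√(Dt)) = (6.02 − 3.069)/7.206 = 0.4095; ½·erfc(0.4095) = 0.2813.
C = 435 × 0.2813 = 122 mg/L.

122 mg/L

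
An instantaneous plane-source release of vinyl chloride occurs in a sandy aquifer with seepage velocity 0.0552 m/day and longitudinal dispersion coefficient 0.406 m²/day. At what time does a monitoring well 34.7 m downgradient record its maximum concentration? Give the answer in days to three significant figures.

509 days

For the 1D instantaneous-source solution, setting ∂C/∂t = 0 at fixed x gives v²t² + 2Dt − x² = 0, so t = (√(D² + v²x²) − D)/v².
√(D² + v²x²) = √(0.406² + 0.0552² × 34.7²) = 1.958; v² = 0.00304704.
t = (1.958 − 0.406)/0.00304704 = 509 days (vs. the pure-advection estimate x/v = 629 d).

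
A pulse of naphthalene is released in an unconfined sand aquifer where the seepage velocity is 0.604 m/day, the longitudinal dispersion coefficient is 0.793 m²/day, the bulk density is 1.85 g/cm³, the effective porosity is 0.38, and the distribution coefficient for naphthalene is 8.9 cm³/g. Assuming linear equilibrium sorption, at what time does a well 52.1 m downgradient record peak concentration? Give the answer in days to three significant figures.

Retardation factor R = 1 + ρ_b·K_d/n = 1 + 1.85 × 8.9/0.38 = 44.33.
Sorption retards both mechanisms: v_R = v/R = 0.01363 m/day, D_R = D/R = 0.01789 m²/day.
Peak time from v_R²t² + 2D_R t − x² = 0: t = (√(D_R² + v_R²x²) − D_R)/v_R².
√(D_R² + v_R²x²) = √(0.01789² + 0.01363² × 52.1²) = 0.7103; v_R² = 0.0001858.
t = (0.7103 − 0.01789)/0.0001858 = 3730 days.

3730 days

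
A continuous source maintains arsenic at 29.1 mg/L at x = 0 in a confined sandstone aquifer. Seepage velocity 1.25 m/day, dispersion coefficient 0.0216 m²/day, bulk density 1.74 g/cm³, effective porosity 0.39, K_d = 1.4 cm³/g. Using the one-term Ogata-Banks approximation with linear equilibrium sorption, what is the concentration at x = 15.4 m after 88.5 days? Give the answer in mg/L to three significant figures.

Retardation factor R = 1 + ρ_b·K_d/n = 1 + 1.74 × 1.4/0.39 = 7.246.
Sorption retards both mechanisms: v_R = v/R = 0.1725 m/day, D_R = D/R = 0.002981 m²/day.
v_R·t = 0.1725 × 88.5 = 15.26625 m; 2√(D_R t) = 1.027 m; argument = (15.4 − 15.26625)/1.027 = 0.1302.
C = C₀ × ½·erfc(0.1302) = 29.1 × 0.4270 = 12.4 mg/L.

12.4 mg/L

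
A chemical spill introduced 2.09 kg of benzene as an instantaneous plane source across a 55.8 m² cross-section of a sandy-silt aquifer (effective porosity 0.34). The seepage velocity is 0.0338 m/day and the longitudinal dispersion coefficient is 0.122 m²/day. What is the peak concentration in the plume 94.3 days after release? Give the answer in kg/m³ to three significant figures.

The peak of an instantaneous 1D plume sits at x = vt; there the Gaussian factor is 1 and C_max = M/(n_e·A·√(4πDt)), where n_e·A is the pore area the mass is dissolved in.
√(4πDt) = √(4π × 0.122 × 94.3) = 12.02 m, so C_max = 2.09/(0.34 × 55.8 × 12.02) = 0.00916 kg/m³.

0.00916 kg/m³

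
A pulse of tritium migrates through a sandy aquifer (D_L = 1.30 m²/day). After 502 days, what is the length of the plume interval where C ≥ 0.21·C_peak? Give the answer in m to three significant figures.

128 m

The plume is Gaussian with σ = √(2Dt) = √(2 × 1.30 × 502) = 36.13 m.
C/C_peak = exp(−Δx²/(2σ²)) = 0.21 ⇒ Δx = σ·√(−2 ln 0.21) = 36.13 × 1.767 = 63.84 m.
Width = 2Δx = 128 m.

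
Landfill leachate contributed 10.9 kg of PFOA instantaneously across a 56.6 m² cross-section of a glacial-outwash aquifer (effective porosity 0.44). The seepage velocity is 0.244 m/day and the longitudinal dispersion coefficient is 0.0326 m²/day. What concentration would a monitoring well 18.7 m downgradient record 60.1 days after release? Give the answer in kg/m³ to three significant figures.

For an instantaneous plane source, C(x,t) = M/(n_e·A·√(4πDt)) · exp(−(x−vt)²/(4Dt)), with n_e·A the pore (flow) area.
Plume center vt = 0.244 × 60.1 = 14.6644 m, so the well at 18.7 m is 4.0356 m downgradient of the peak.
√(4πDt) = 4.962 m, giving peak height M/(n_e·A·√(4πDt)) = 10.9/(0.44 × 56.6 × 4.962) = 0.08821 kg/m³.
(x−vt)²/(4Dt) = (4.0356)²/(4 × 0.0326 × 60.1) = 2.078; exp(−2.078) = 0.1252.
C = 0.08821 × 0.1252 = 0.0110 kg/m³.

0.0110 kg/m³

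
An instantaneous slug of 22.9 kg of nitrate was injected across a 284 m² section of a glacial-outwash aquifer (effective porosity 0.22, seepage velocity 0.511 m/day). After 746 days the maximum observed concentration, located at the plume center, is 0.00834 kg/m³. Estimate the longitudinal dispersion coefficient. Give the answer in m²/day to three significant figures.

At the plume center C_max = M/(n_e·A·√(4πDt)), so D = M²/(4πt·(n_e·A·C_max)²).
n_e·A·C_max = 0.22 × 284 × 0.00834 = 0.5211 kg/m.
D = 22.9²/(4π × 746 × 0.5211²) = 0.206 m²/day.

0.206 m²/day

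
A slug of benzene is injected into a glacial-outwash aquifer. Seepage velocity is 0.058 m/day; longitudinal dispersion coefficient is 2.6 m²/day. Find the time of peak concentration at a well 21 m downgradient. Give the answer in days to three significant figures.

For the 1D instantaneous-source solution, setting ∂C/∂t = 0 at fixed x gives v²t² + 2Dt − x² = 0, so t = (√(D² + v²x²) − D)/v².
√(D² + v²x²) = √(2.6² + 0.058² × 21²) = 2.871; v² = 0.003364.
t = (2.871 − 2.6)/0.003364 = 80.6 days (vs. the pure-advection estimate x/v = 362 d).

80.6 days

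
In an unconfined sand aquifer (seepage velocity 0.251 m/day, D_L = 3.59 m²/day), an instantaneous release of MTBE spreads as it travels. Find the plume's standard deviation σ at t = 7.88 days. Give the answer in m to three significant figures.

7.52 m

Dispersive spreading gives a Gaussian with σ² = 2Dt; advection only shifts the center.
σ = √(2 × 3.59 × 7.88) = 7.52 m.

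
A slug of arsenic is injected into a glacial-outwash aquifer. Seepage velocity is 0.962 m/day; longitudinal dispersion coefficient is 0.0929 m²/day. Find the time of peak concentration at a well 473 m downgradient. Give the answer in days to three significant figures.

For the 1D instantaneous-source solution, setting ∂C/∂t = 0 at fixed x gives v²t² + 2Dt − x² = 0, so t = (√(D² + v²x²) − D)/v².
√(D² + v²x²) = √(0.0929² + 0.962² × 473²) = 455.0; v² = 0.925444.
t = (455.0 − 0.0929)/0.925444 = 492 days (vs. the pure-advection estimate x/v = 492 d).

492 days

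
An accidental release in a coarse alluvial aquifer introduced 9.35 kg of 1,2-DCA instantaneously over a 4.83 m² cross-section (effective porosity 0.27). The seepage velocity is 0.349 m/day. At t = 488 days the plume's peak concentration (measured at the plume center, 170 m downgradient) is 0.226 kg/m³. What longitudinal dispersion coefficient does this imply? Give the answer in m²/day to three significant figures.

At the plume center C_max = M/(n_e·A·√(4πDt)), so D = M²/(4πt·(n_e·A·C_max)²).
n_e·A·C_max = 0.27 × 4.83 × 0.226 = 0.2947 kg/m.
D = 9.35²/(4π × 488 × 0.2947²) = 0.164 m²/day.

0.164 m²/day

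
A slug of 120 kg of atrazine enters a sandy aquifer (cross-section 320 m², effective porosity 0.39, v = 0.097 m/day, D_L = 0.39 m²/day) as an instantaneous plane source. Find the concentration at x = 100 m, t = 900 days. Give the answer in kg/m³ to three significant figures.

0.0129 kg/m³

For an instantaneous plane source, C(x,t) = M/(n_e·A·√(4πDt)) · exp(−(x−vt)²/(4Dt)), with n_e·A the pore (flow) area.
Plume center vt = 0.097 × 900 = 87.3 m, so the well at 100 m is 12.7 m downgradient of the peak.
√(4πDt) = 66.41 m, giving peak height M/(n_e·A·√(4πDt)) = 120/(0.39 × 320 × 66.41) = 0.01448 kg/m³.
(x−vt)²/(4Dt) = (12.7)²/(4 × 0.39 × 900) = 0.1149; exp(−0.1149) = 0.8915.
C = 0.01448 × 0.8915 = 0.0129 kg/m³.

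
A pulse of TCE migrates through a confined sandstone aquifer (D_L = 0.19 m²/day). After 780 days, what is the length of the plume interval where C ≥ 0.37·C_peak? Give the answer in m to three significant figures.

48.6 m

The plume is Gaussian with σ = √(2Dt) = √(2 × 0.19 × 780) = 17.22 m.
C/C_peak = exp(−Δx²/(2σ²)) = 0.37 ⇒ Δx = σ·√(−2 ln 0.37) = 17.22 × 1.410 = 24.28 m.
Width = 2Δx = 48.6 m.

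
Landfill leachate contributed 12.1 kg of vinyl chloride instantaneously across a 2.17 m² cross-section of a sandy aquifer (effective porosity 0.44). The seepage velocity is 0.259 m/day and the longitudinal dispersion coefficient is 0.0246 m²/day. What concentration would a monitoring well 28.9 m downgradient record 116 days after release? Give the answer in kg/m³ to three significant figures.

1.89 kg/m³

For an instantaneous plane source, C(x,t) = M/(n_e·A·√(4πDt)) · exp(−(x−vt)²/(4Dt)), with n_e·A the pore (flow) area.
Plume center vt = 0.259 × 116 = 30.044 m, so the well at 28.9 m is 1.144 m upgradient of the peak.
√(4πDt) = 5.988 m, giving peak height M/(n_e·A·√(4πDt)) = 12.1/(0.44 × 2.17 × 5.988) = 2.116 kg/m³.
(x−vt)²/(4Dt) = (-1.144)²/(4 × 0.0246 × 116) = 0.1147; exp(−0.1147) = 0.8916.
C = 2.116 × 0.8916 = 1.89 kg/m³.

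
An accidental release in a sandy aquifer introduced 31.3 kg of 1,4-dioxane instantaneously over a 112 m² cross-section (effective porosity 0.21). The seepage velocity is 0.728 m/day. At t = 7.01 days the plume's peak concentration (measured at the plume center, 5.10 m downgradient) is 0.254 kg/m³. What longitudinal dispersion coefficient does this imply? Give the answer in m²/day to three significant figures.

At the plume center C_max = M/(n_e·A·√(4πDt)), so D = M²/(4πt·(n_e·A·C_max)²).
n_e·A·C_max = 0.21 × 112 × 0.254 = 5.974 kg/m.
D = 31.3²/(4π × 7.01 × 5.974²) = 0.312 m²/day.

0.312 m²/day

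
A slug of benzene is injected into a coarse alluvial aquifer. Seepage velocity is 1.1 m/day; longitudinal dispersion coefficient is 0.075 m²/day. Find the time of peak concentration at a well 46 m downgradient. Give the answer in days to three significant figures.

For the 1D instantaneous-source solution, setting ∂C/∂t = 0 at fixed x gives v²t² + 2Dt − x² = 0, so t = (√(D² + v²x²) − D)/v².
√(D² + v²x²) = √(0.075² + 1.1² × 46²) = 50.60; v² = 1.21.
t = (50.60 − 0.075)/1.21 = 41.8 days (vs. the pure-advection estimate x/v = 41.8 d).

41.8 days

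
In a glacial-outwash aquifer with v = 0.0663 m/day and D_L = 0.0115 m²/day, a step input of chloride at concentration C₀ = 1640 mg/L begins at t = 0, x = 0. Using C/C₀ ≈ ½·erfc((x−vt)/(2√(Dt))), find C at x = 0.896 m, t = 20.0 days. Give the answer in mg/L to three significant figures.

1210 mg/L

For a continuous step input, C/C₀ ≈ ½·erfc((x−vt)/(2√(Dt))).
vt = 0.0663 × 20.0 = 1.326 m and 2√(Dt) = 2√(0.0115 × 20.0) = 0.9592 m.
Argument (x−vt)/(2√(Dt)) = (0.896 − 1.326)/0.9592 = -0.4483; ½·erfc(-0.4483) = 0.7370.
C = 1640 × 0.7370 = 1210 mg/L.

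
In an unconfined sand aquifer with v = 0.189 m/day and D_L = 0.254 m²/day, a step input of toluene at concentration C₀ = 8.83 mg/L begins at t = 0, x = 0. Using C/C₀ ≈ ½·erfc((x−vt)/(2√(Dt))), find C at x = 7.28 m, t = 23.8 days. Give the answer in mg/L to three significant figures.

For a continuous step input, C/C₀ ≈ ½·erfc((x−vt)/(2√(Dt))).
vt = 0.189 × 23.8 = 4.4982 m and 2√(Dt) = 2√(0.254 × 23.8) = 4.917 m.
Argument (x−vt)/(2√(Dt)) = (7.28 − 4.4982)/4.917 = 0.5658; ½·erfc(0.5658) = 0.2118.
C = 8.83 × 0.2118 = 1.87 mg/L.

1.87 mg/L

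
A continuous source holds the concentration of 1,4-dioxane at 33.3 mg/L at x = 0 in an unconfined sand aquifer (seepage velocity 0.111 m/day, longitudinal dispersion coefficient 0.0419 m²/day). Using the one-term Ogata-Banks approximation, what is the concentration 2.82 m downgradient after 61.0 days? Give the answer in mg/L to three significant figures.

32.0 mg/L

For a continuous step input, C/C₀ ≈ ½·erfc((x−vt)/(2√(Dt))).
vt = 0.111 × 61.0 = 6.771 m and 2√(Dt) = 2√(0.0419 × 61.0) = 3.197 m.
Argument (x−vt)/(2√(Dt)) = (2.82 − 6.771)/3.197 = -1.236; ½·erfc(-1.236) = 0.9598.
C = 33.3 × 0.9598 = 32.0 mg/L.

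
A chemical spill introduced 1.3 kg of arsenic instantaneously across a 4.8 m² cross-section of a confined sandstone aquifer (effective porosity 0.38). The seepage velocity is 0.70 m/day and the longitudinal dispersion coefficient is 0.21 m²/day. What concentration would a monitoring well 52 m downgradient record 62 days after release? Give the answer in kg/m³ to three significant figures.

For an instantaneous plane source, C(x,t) = M/(n_e·A·√(4πDt)) · exp(−(x−vt)²/(4Dt)), with n_e·A the pore (flow) area.
Plume center vt = 0.70 × 62 = 43.4 m, so the well at 52 m is 8.6 m downgradient of the peak.
√(4πDt) = 12.79 m, giving peak height M/(n_e·A·√(4πDt)) = 1.3/(0.38 × 4.8 × 12.79) = 0.05572 kg/m³.
(x−vt)²/(4Dt) = (8.6)²/(4 × 0.21 × 62) = 1.420; exp(−1.420) = 0.2417.
C = 0.05572 × 0.2417 = 0.0135 kg/m³.

0.0135 kg/m³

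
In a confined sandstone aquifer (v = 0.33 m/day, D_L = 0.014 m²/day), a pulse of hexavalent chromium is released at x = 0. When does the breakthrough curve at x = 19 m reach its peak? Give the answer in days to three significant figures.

57.4 days

For the 1D instantaneous-source solution, setting ∂C/∂t = 0 at fixed x gives v²t² + 2Dt − x² = 0, so t = (√(D² + v²x²) − D)/v².
√(D² + v²x²) = √(0.014² + 0.33² × 19²) = 6.270; v² = 0.1089.
t = (6.270 − 0.014)/0.1089 = 57.4 days (vs. the pure-advection estimate x/v = 57.6 d).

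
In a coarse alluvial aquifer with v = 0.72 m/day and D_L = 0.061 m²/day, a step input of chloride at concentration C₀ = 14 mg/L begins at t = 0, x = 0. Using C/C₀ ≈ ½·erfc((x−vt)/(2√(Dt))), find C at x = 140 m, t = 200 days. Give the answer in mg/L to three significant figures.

For a continuous step input, C/C₀ ≈ ½·erfc((x−vt)/(2√(Dt))).
vt = 0.72 × 200 = 144 m and 2√(Dt) = 2√(0.061 × 200) = 6.986 m.
Argument (x−vt)/(2√(Dt)) = (140 − 144)/6.986 = -0.5726; ½·erfc(-0.5726) = 0.7910.
C = 14 × 0.7910 = 11.1 mg/L.

11.1 mg/L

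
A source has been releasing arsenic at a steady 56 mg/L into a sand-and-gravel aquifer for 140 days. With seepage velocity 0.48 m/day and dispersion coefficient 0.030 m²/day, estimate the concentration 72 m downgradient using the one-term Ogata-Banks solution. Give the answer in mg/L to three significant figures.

For a continuous step input, C/C₀ ≈ ½·erfc((x−vt)/(2√(Dt))).
vt = 0.48 × 140 = 67.2 m and 2√(Dt) = 2√(0.030 × 140) = 4.099 m.
Argument (x−vt)/(2√(Dt)) = (72 − 67.2)/4.099 = 1.171; ½·erfc(1.171) = 0.04886.
C = 56 × 0.04886 = 2.74 mg/L.

2.74 mg/L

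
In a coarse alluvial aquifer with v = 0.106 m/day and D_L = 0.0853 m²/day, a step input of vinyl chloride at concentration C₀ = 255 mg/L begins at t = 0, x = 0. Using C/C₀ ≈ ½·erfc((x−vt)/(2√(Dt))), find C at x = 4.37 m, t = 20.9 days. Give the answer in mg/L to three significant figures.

For a continuous step input, C/C₀ ≈ ½·erfc((x−vt)/(2√(Dt))).
vt = 0.106 × 20.9 = 2.2154 m and 2√(Dt) = 2√(0.0853 × 20.9) = 2.670 m.
Argument (x−vt)/(2√(Dt)) = (4.37 − 2.2154)/2.670 = 0.8070; ½·erfc(0.8070) = 0.1269.
C = 255 × 0.1269 = 32.4 mg/L.

32.4 mg/L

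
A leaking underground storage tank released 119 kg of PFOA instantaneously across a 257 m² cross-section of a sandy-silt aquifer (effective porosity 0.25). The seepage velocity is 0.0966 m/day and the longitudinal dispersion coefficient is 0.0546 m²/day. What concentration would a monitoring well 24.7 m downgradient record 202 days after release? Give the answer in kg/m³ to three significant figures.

0.0855 kg/m³

For an instantaneous plane source, C(x,t) = M/(n_e·A·√(4πDt)) · exp(−(x−vt)²/(4Dt)), with n_e·A the pore (flow) area.
Plume center vt = 0.0966 × 202 = 19.5132 m, so the well at 24.7 m is 5.1868 m downgradient of the peak.
√(4πDt) = 11.77 m, giving peak height M/(n_e·A·√(4πDt)) = 119/(0.25 × 257 × 11.77) = 0.1574 kg/m³.
(x−vt)²/(4Dt) = (5.1868)²/(4 × 0.0546 × 202) = 0.6098; exp(−0.6098) = 0.5435.
C = 0.1574 × 0.5435 = 0.0855 kg/m³.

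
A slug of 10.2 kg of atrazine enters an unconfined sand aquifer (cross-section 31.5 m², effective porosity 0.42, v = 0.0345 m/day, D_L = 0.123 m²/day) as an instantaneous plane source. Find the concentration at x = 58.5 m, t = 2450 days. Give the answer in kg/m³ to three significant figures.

0.00714 kg/m³

For an instantaneous plane source, C(x,t) = M/(n_e·A·√(4πDt)) · exp(−(x−vt)²/(4Dt)), with n_e·A the pore (flow) area.
Plume center vt = 0.0345 × 2450 = 84.525 m, so the well at 58.5 m is 26.025 m upgradient of the peak.
√(4πDt) = 61.54 m, giving peak height M/(n_e·A·√(4πDt)) = 10.2/(0.42 × 31.5 × 61.54) = 0.01253 kg/m³.
(x−vt)²/(4Dt) = (-26.025)²/(4 × 0.123 × 2450) = 0.5619; exp(−0.5619) = 0.5701.
C = 0.01253 × 0.5701 = 0.00714 kg/m³.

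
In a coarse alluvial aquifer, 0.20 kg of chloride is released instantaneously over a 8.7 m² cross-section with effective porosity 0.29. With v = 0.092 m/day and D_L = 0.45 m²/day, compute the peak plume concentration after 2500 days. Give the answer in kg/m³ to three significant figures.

0.000667 kg/m³

The peak of an instantaneous 1D plume sits at x = vt; there the Gaussian factor is 1 and C_max = M/(n_e·A·√(4πDt)), where n_e·A is the pore area the mass is dissolved in.
√(4πDt) = √(4π × 0.45 × 2500) = 118.9 m, so C_max = 0.20/(0.29 × 8.7 × 118.9) = 0.000667 kg/m³.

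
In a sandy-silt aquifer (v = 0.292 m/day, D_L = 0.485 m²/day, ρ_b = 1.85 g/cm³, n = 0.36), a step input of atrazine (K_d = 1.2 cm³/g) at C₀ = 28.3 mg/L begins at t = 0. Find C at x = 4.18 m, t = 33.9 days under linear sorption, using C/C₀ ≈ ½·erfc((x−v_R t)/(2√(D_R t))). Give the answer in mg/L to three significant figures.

2.71 mg/L

Retardation factor R = 1 + ρ_b·K_d/n = 1 + 1.85 × 1.2/0.36 = 7.167.
Sorption retards both mechanisms: v_R = v/R = 0.04074 m/day, D_R = D/R = 0.06767 m²/day.
v_R·t = 0.04074 × 33.9 = 1.381086 m; 2√(D_R t) = 3.029 m; argument = (4.18 − 1.381086)/3.029 = 0.9240.
C = C₀ × ½·erfc(0.9240) = 28.3 × 0.09565 = 2.71 mg/L.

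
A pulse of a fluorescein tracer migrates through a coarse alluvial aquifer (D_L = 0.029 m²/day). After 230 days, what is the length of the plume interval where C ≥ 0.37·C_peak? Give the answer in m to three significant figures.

The plume is Gaussian with σ = √(2Dt) = √(2 × 0.029 × 230) = 3.652 m.
C/C_peak = exp(−Δx²/(2σ²)) = 0.37 ⇒ Δx = σ·√(−2 ln 0.37) = 3.652 × 1.410 = 5.149 m.
Width = 2Δx = 10.3 m.

10.3 m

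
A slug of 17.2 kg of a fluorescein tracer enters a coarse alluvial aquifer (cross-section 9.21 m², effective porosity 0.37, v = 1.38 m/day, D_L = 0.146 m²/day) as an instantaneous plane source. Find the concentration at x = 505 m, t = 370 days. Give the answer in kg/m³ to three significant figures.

0.168 kg/m³

For an instantaneous plane source, C(x,t) = M/(n_e·A·√(4πDt)) · exp(−(x−vt)²/(4Dt)), with n_e·A the pore (flow) area.
Plume center vt = 1.38 × 370 = 510.6 m, so the well at 505 m is 5.6 m upgradient of the peak.
√(4πDt) = 26.05 m, giving peak height M/(n_e·A·√(4πDt)) = 17.2/(0.37 × 9.21 × 26.05) = 0.1938 kg/m³.
(x−vt)²/(4Dt) = (-5.6)²/(4 × 0.146 × 370) = 0.1451; exp(−0.1451) = 0.8649.
C = 0.1938 × 0.8649 = 0.168 kg/m³.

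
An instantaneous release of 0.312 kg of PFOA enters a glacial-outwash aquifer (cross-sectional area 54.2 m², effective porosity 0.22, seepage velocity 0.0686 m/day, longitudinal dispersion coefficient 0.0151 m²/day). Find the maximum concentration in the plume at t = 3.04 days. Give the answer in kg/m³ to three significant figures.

The peak of an instantaneous 1D plume sits at x = vt; there the Gaussian factor is 1 and C_max = M/(n_e·A·√(4πDt)), where n_e·A is the pore area the mass is dissolved in.
√(4πDt) = √(4π × 0.0151 × 3.04) = 0.7595 m, so C_max = 0.312/(0.22 × 54.2 × 0.7595) = 0.0345 kg/m³.

0.0345 kg/m³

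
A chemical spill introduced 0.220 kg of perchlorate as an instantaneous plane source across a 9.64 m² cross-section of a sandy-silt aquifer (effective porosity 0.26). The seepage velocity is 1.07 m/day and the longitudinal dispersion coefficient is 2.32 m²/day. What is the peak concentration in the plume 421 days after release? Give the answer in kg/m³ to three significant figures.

The peak of an instantaneous 1D plume sits at x = vt; there the Gaussian factor is 1 and C_max = M/(n_e·A·√(4πDt)), where n_e·A is the pore area the mass is dissolved in.
√(4πDt) = √(4π × 2.32 × 421) = 110.8 m, so C_max = 0.220/(0.26 × 9.64 × 110.8) = 0.000792 kg/m³.

0.000792 kg/m³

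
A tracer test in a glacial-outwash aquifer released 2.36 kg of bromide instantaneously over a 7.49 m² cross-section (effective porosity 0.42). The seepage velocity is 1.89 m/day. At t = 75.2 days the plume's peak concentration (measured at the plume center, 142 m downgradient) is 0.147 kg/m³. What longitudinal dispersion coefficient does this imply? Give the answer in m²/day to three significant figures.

At the plume center C_max = M/(n_e·A·√(4πDt)), so D = M²/(4πt·(n_e·A·C_max)²).
n_e·A·C_max = 0.42 × 7.49 × 0.147 = 0.4624 kg/m.
D = 2.36²/(4π × 75.2 × 0.4624²) = 0.0276 m²/day.

0.0276 m²/day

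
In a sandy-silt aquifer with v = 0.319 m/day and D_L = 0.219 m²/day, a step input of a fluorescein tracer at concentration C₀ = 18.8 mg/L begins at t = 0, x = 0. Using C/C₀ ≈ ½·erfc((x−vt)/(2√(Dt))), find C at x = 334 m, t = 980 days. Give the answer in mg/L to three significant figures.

For a continuous step input, C/C₀ ≈ ½·erfc((x−vt)/(2√(Dt))).
vt = 0.319 × 980 = 312.62 m and 2√(Dt) = 2√(0.219 × 980) = 29.30 m.
Argument (x−vt)/(2√(Dt)) = (334 − 312.62)/29.30 = 0.7297; ½·erfc(0.7297) = 0.1510.
C = 18.8 × 0.1510 = 2.84 mg/L.

2.84 mg/L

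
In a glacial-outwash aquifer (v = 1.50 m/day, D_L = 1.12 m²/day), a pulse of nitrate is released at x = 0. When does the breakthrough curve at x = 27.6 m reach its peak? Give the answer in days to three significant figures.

17.9 days

For the 1D instantaneous-source solution, setting ∂C/∂t = 0 at fixed x gives v²t² + 2Dt − x² = 0, so t = (√(D² + v²x²) − D)/v².
√(D² + v²x²) = √(1.12² + 1.50² × 27.6²) = 41.42; v² = 2.25.
t = (41.42 − 1.12)/2.25 = 17.9 days (vs. the pure-advection estimate x/v = 18.4 d).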